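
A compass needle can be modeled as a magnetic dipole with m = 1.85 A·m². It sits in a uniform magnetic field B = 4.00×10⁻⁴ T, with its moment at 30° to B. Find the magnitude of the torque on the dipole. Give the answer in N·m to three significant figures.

τ ≈ 3.70×10⁻⁴ N·m

Torque on a magnetic dipole: τ = mB sinθ.
τ = (1.85)(4.00×10⁻⁴)·sin30° = 3.700×10⁻⁴ N·m.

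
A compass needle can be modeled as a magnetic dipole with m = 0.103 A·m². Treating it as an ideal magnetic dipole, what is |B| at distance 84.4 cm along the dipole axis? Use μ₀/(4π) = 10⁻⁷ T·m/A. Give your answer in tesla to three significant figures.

B ≈ 3.43×10⁻⁸ T

On axis B = (μ₀/4π)·2m/r³.
B = 2·(10⁻⁷)·(0.103) / (0.844)³ = 3.426×10⁻⁸ T.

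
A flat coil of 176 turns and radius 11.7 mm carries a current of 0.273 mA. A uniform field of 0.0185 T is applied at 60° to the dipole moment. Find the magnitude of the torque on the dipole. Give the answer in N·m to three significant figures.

m = NIA = NIπa² = 176·(2.73×10⁻⁴)·π·(0.0117)² = 2.066×10⁻⁵ A·m².
Torque on a magnetic dipole: τ = mB sinθ.
τ = (2.066×10⁻⁵)(0.0185)·sin60° = 3.310×10⁻⁷ N·m.

τ ≈ 3.31×10⁻⁷ N·m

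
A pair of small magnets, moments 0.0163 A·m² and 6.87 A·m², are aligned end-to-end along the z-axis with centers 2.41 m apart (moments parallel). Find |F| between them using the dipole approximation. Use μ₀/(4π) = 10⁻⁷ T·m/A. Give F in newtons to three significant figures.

F ≈ 1.99×10⁻⁹ N

On-axis B of dipole 1: B = (μ₀/4π)·2m₁/r³. Force on dipole 2: F = m₂·dB/dr.
dB/dr = −(μ₀/4π)·6m₁/r⁴, so |F| = (μ₀/4π)·6m₁m₂/r⁴.
F = 6(10⁻⁷)(0.0163)(6.87)/(2.41)⁴ = 1.992×10⁻⁹ N.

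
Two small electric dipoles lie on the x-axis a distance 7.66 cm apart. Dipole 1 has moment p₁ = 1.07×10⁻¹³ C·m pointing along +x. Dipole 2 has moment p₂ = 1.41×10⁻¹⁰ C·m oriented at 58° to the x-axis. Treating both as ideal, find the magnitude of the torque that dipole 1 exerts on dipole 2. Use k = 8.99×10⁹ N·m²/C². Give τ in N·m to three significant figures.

τ ≈ 5.12×10⁻¹⁰ N·m

The second dipole sits on the axis of the first, so the field there is axial: E₁ = 2kp₁/r³ along +x.
E₁ = 2(8.99×10⁹)(1.07×10⁻¹³)/(0.0766)³ = 4.280 N/C.
Torque on the second dipole: τ = p₂ E₁ sinθ.
τ = (1.41×10⁻¹⁰)(4.280)·sin58° = 5.118×10⁻¹⁰ N·m.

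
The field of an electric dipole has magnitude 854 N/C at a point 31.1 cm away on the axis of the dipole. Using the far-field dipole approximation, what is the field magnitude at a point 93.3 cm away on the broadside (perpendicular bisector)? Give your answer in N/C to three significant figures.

E ≈ 15.8 N/C

Dipole fields scale as 1/r³ in the far field.
The axial field is twice the equatorial field at the same r, so the geometry factor is 1/2.
E₂ = E₁ · (1/2) · (r₁/r₂)³ = 854 · 0.5 · (31.1/93.3)³.
(r₁/r₂)³ = (0.3333)³ = 0.03704.
E₂ ≈ 15.81 N/C.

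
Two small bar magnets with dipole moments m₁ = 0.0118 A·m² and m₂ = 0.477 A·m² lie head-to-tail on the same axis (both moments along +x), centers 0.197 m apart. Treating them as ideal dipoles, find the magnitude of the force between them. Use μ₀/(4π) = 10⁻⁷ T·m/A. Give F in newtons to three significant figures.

F ≈ 2.24×10⁻⁶ N

On-axis B of dipole 1: B = (μ₀/4π)·2m₁/r³. Force on dipole 2: F = m₂·dB/dr.
dB/dr = −(μ₀/4π)·6m₁/r⁴, so |F| = (μ₀/4π)·6m₁m₂/r⁴.
F = 6(10⁻⁷)(0.0118)(0.477)/(0.197)⁴ = 2.242×10⁻⁶ N.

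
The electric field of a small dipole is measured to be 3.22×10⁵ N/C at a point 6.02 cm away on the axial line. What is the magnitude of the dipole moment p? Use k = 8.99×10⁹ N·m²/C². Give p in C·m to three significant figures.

On axis E = 2kp/r³, so p = Er³/(2k).
p = (3.22×10⁵)·(0.0602)³ / (2·8.99×10⁹) = 3.907×10⁻⁹ C·m.

p ≈ 3.91×10⁻⁹ C·m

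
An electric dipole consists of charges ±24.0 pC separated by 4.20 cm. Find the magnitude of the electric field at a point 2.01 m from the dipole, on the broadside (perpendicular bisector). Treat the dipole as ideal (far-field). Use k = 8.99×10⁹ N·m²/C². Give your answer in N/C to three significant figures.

Dipole moment p = qd = (2.40×10⁻¹¹ C)(0.0420 m) = 1.008×10⁻¹² C·m.
In the equatorial plane E = kp/r³.
E = (8.99×10⁹)(1.008×10⁻¹²) / (2.01)³ = 0.001116 N/C.

E ≈ 0.00112 N/C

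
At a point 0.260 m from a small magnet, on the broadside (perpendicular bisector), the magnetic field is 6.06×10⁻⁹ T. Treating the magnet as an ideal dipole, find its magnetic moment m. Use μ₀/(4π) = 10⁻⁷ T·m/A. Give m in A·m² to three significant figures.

m ≈ 0.00107 A·m²

In the equatorial plane B = (μ₀/4π)·m/r³, so m = Br³·4π/(μ₀).
m = (6.06×10⁻⁹)·(0.260)³ / (10⁻⁷) = 0.001065 A·m².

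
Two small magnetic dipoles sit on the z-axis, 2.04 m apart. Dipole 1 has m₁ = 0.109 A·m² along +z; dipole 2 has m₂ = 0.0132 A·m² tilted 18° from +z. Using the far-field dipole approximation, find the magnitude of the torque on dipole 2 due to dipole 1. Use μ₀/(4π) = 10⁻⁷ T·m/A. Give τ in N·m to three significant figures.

Dipole B is on the axis of dipole A, so B₁ there is axial: B₁ = (μ₀/4π)·2m₁/r³ along +z.
B₁ = 2(10⁻⁷)(0.109)/(2.04)³ = 2.568×10⁻⁹ T.
τ = m₂ B₁ sinθ.
τ = (0.0132)(2.568×10⁻⁹)·sin18° = 1.047×10⁻¹¹ N·m.

τ ≈ 1.05×10⁻¹¹ N·m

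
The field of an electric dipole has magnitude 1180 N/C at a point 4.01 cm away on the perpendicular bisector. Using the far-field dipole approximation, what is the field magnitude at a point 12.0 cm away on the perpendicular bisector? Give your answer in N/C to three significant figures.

E ≈ 44.0 N/C

Dipole fields scale as 1/r³ in the far field; the geometry is the same at both points.
E₂ = E₁ · (r₁/r₂)³ = 1180 · (4.01/12.0)³.
(r₁/r₂)³ = (0.3342)³ = 0.03732.
E₂ ≈ 44.03 N/C.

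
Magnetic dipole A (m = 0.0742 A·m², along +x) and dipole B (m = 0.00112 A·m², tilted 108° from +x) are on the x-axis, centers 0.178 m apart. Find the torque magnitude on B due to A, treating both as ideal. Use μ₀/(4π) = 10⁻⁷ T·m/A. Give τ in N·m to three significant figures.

Dipole B is on the axis of dipole A, so B₁ there is axial: B₁ = (μ₀/4π)·2m₁/r³ along +x.
B₁ = 2(10⁻⁷)(0.0742)/(0.178)³ = 2.631×10⁻⁶ T.
τ = m₂ B₁ sinθ.
τ = (0.00112)(2.631×10⁻⁶)·sin108° = 2.803×10⁻⁹ N·m.

τ ≈ 2.80×10⁻⁹ N·m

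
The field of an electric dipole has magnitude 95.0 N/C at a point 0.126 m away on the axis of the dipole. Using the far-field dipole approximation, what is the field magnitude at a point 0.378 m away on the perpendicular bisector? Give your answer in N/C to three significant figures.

Dipole fields scale as 1/r³ in the far field.
The axial field is twice the equatorial field at the same r, so the geometry factor is 1/2.
E₂ = E₁ · (1/2) · (r₁/r₂)³ = 95.0 · 0.5 · (0.126/0.378)³.
(r₁/r₂)³ = (0.3333)³ = 0.03704.
E₂ ≈ 1.759 N/C.

E ≈ 1.76 N/C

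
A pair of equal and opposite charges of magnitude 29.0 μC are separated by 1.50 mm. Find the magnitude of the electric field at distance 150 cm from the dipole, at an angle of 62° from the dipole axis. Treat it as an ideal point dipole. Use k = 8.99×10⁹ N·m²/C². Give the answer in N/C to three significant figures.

E ≈ 149 N/C

Dipole moment p = qd = (2.90×10⁻⁵ C)(0.00150 m) = 4.35×10⁻⁸ C·m.
At angle θ the dipole field magnitude is E = (kp/r³)·√(1 + 3cos²θ).
kp/r³ = (8.99×10⁹)(4.35×10⁻⁸) / (1.50)³ = 115.9 N/C.
√(1 + 3cos²62°) = √(1 + 3·0.2204) = √1.6612 ≈ 1.2889.
E ≈ 115.9 × 1.289 = 149.3 N/C.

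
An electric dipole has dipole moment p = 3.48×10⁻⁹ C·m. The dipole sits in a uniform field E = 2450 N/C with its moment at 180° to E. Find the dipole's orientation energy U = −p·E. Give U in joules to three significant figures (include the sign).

U = −p·E = −pE cosθ.
U = −(3.48×10⁻⁹)(2450)·cos180° = 8.526×10⁻⁶ J.

U ≈ 8.53×10⁻⁶ J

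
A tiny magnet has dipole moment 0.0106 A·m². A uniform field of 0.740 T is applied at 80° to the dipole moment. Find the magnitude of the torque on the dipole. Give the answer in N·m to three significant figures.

τ ≈ 0.00772 N·m

Torque on a magnetic dipole: τ = mB sinθ.
τ = (0.0106)(0.740)·sin80° = 0.007725 N·m.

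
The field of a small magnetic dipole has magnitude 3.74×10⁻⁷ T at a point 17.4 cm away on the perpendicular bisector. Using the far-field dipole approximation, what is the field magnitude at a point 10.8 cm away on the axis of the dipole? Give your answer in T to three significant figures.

B ≈ 3.13×10⁻⁶ T

Dipole fields scale as 1/r³ in the far field.
The axial field is twice the equatorial field at the same r, so the geometry factor is 2/1.
B₂ = B₁ · (2/1) · (r₁/r₂)³ = 3.74×10⁻⁷ · 2 · (17.4/10.8)³.
(r₁/r₂)³ = (1.611)³ = 4.182.
B₂ ≈ 3.128×10⁻⁶ T.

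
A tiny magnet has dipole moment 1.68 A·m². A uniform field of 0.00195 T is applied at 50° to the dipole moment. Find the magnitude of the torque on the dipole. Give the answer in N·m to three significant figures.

Torque on a magnetic dipole: τ = mB sinθ.
τ = (1.68)(0.00195)·sin50° = 0.002510 N·m.

τ ≈ 0.00251 N·m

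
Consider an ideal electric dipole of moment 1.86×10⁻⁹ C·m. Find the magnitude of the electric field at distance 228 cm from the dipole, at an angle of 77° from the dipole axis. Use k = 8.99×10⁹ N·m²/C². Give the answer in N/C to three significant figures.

E ≈ 1.51 N/C

At angle θ the dipole field magnitude is E = (kp/r³)·√(1 + 3cos²θ).
kp/r³ = (8.99×10⁹)(1.86×10⁻⁹) / (2.28)³ = 1.411 N/C.
√(1 + 3cos²77°) = √(1 + 3·0.0506) = √1.1518 ≈ 1.0732.
E ≈ 1.411 × 1.073 = 1.514 N/C.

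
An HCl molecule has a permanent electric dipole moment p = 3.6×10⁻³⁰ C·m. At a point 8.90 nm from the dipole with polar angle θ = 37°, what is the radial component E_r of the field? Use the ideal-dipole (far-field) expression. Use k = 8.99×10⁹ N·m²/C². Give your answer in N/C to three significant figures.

E_r ≈ 7.33×10⁴ N/C

For a dipole, E_r = (2kp cosθ)/r³.
kp/r³ = (8.99×10⁹)(3.60×10⁻³⁰)/(8.90×10⁻⁹)³ = 4.591×10⁴ N/C.
E_r = 2·4.591×10⁴·cos37° = 7.333×10⁴ N/C.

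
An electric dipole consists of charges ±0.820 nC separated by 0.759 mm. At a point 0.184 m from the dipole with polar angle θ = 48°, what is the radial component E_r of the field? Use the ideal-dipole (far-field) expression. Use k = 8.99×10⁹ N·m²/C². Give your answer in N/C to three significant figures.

Dipole moment p = qd = (8.20×10⁻¹⁰ C)(7.59×10⁻⁴ m) = 6.224×10⁻¹³ C·m.
For a dipole, E_r = (2kp cosθ)/r³.
kp/r³ = (8.99×10⁹)(6.224×10⁻¹³)/(0.184)³ = 0.8982 N/C.
E_r = 2·0.8982·cos48° = 1.202 N/C.

E_r ≈ 1.20 N/C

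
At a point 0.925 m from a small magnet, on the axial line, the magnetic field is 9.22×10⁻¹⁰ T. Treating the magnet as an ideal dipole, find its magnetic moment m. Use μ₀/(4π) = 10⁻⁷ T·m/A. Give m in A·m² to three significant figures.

On axis B = (μ₀/4π)·2m/r³, so m = Br³·4π/(μ₀·2).
m = (9.22×10⁻¹⁰)·(0.925)³ / (2·10⁻⁷) = 0.003649 A·m².

m ≈ 0.00365 A·m²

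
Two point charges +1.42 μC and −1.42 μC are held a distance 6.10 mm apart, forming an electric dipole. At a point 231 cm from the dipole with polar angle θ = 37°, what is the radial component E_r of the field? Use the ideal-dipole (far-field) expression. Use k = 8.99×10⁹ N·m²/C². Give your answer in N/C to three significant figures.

Dipole moment p = qd = (1.42×10⁻⁶ C)(0.00610 m) = 8.662×10⁻⁹ C·m.
For a dipole, E_r = (2kp cosθ)/r³.
kp/r³ = (8.99×10⁹)(8.662×10⁻⁹)/(2.31)³ = 6.317 N/C.
E_r = 2·6.317·cos37° = 10.09 N/C.

E_r ≈ 10.1 N/C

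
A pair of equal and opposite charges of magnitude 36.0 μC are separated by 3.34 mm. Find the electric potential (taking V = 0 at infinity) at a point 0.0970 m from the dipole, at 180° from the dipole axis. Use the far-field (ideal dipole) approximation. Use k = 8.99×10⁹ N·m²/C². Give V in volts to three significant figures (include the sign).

V ≈ -1.15×10⁵ V

Dipole moment p = qd = (3.60×10⁻⁵ C)(0.00334 m) = 1.202×10⁻⁷ C·m.
The dipole potential is V = kp cosθ / r².
V = (8.99×10⁹)(1.202×10⁻⁷)·cos180° / (0.0970)² = -1.148×10⁵ V.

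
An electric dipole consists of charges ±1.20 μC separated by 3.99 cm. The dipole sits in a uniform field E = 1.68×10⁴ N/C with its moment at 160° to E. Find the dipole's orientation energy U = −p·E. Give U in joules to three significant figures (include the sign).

Dipole moment p = qd = (1.20×10⁻⁶ C)(0.0399 m) = 4.788×10⁻⁸ C·m.
U = −p·E = −pE cosθ.
U = −(4.788×10⁻⁸)(1.68×10⁴)·cos160° = 7.559×10⁻⁴ J.

U ≈ 7.56×10⁻⁴ J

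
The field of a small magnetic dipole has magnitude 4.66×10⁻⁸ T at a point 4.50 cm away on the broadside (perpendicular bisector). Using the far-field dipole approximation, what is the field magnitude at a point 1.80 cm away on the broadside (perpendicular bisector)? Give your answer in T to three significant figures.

Dipole fields scale as 1/r³ in the far field; the geometry is the same at both points.
B₂ = B₁ · (r₁/r₂)³ = 4.66×10⁻⁸ · (4.50/1.80)³.
(r₁/r₂)³ = (2.5)³ = 15.62.
B₂ ≈ 7.281×10⁻⁷ T.

B ≈ 7.28×10⁻⁷ T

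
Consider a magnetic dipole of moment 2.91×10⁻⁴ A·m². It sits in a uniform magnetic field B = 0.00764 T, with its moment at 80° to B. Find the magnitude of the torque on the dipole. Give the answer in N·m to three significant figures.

τ ≈ 2.19×10⁻⁶ N·m

Torque on a magnetic dipole: τ = mB sinθ.
τ = (2.91×10⁻⁴)(0.00764)·sin80° = 2.189×10⁻⁶ N·m.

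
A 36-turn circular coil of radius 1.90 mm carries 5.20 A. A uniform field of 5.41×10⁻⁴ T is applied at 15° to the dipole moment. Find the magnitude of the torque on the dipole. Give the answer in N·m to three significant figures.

τ ≈ 2.97×10⁻⁷ N·m

m = NIA = NIπa² = 36·(5.20)·π·(0.00190)² = 0.002123 A·m².
Torque on a magnetic dipole: τ = mB sinθ.
τ = (0.002123)(5.41×10⁻⁴)·sin15° = 2.973×10⁻⁷ N·m.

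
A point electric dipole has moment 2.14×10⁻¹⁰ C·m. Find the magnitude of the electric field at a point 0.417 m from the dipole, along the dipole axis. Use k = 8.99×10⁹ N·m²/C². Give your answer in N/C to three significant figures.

E ≈ 53.1 N/C

On the dipole axis E = 2kp/r³.
E = 2·(8.99×10⁹)(2.14×10⁻¹⁰) / (0.417)³ = 53.06 N/C.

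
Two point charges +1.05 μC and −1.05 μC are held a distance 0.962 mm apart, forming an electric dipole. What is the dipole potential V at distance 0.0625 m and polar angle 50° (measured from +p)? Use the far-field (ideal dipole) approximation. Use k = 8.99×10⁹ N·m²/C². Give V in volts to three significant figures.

Dipole moment p = qd = (1.05×10⁻⁶ C)(9.62×10⁻⁴ m) = 1.01×10⁻⁹ C·m.
The dipole potential is V = kp cosθ / r².
V = (8.99×10⁹)(1.01×10⁻⁹)·cos50° / (0.0625)² = 1494 V.

V ≈ 1490 V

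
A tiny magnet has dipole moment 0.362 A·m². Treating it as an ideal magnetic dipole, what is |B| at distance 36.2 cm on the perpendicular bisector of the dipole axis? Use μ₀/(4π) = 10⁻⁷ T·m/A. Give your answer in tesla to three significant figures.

B ≈ 7.63×10⁻⁷ T

In the equatorial plane B = (μ₀/4π)·m/r³ (half the axial value).
B = (10⁻⁷)·(0.362) / (0.362)³ = 7.631×10⁻⁷ T.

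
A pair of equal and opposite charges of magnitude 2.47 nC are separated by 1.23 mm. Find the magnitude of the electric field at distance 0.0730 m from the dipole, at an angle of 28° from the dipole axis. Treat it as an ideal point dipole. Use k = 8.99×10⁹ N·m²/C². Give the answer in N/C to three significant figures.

Dipole moment p = qd = (2.47×10⁻⁹ C)(0.00123 m) = 3.038×10⁻¹² C·m.
At angle θ the dipole field magnitude is E = (kp/r³)·√(1 + 3cos²θ).
kp/r³ = (8.99×10⁹)(3.038×10⁻¹²) / (0.0730)³ = 70.21 N/C.
√(1 + 3cos²28°) = √(1 + 3·0.7796) = √3.3388 ≈ 1.8272.
E ≈ 70.21 × 1.827 = 128.3 N/C.

E ≈ 128 N/C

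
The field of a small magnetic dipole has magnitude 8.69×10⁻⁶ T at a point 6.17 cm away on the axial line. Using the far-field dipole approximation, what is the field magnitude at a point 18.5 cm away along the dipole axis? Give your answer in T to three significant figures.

B ≈ 3.22×10⁻⁷ T

Dipole fields scale as 1/r³ in the far field; the geometry is the same at both points.
B₂ = B₁ · (r₁/r₂)³ = 8.69×10⁻⁶ · (6.17/18.5)³.
(r₁/r₂)³ = (0.3335)³ = 0.0371.
B₂ ≈ 3.224×10⁻⁷ T.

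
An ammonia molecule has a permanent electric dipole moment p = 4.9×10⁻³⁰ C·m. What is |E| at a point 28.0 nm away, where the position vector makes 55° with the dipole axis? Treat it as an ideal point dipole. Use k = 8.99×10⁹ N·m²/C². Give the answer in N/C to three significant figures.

At angle θ the dipole field magnitude is E = (kp/r³)·√(1 + 3cos²θ).
kp/r³ = (8.99×10⁹)(4.90×10⁻³⁰) / (2.80×10⁻⁸)³ = 2007 N/C.
√(1 + 3cos²55°) = √(1 + 3·0.3290) = √1.9870 ≈ 1.4096.
E ≈ 2007 × 1.410 = 2829 N/C.

E ≈ 2830 N/C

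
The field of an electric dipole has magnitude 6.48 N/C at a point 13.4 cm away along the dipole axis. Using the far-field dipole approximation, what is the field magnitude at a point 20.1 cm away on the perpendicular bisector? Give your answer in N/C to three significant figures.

E ≈ 0.960 N/C

Dipole fields scale as 1/r³ in the far field.
The axial field is twice the equatorial field at the same r, so the geometry factor is 1/2.
E₂ = E₁ · (1/2) · (r₁/r₂)³ = 6.48 · 0.5 · (13.4/20.1)³.
(r₁/r₂)³ = (0.6667)³ = 0.2963.
E₂ ≈ 0.9600 N/C.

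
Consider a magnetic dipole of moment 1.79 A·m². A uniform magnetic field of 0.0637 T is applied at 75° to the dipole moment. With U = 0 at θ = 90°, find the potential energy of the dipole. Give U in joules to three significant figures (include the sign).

U = −m·B = −mB cosθ.
U = −(1.79)(0.0637)·cos75° = -0.02951 J.

U ≈ -0.0295 J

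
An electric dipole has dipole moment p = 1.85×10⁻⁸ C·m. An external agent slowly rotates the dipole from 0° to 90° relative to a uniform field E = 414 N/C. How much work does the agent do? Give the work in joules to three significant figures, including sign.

W ≈ 7.66×10⁻⁶ J

W_ext = ΔU = U(θ₂) − U(θ₁) = −pE cosθ₂ − (−pE cosθ₁) = pE(cosθ₁ − cosθ₂).
W = (1.85×10⁻⁸)(414)·(cos0° − cos90°) = (7.659×10⁻⁶)·(+1.0000) = 7.659×10⁻⁶ J.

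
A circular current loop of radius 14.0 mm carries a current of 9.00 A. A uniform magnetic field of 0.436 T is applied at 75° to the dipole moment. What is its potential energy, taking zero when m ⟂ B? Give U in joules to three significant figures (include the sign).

Magnetic moment m = IA = Iπa² = (9.00)·π·(0.0140)² = 0.005542 A·m².
U = −m·B = −mB cosθ.
U = −(0.005542)(0.436)·cos75° = -6.254×10⁻⁴ J.

U ≈ -6.25×10⁻⁴ J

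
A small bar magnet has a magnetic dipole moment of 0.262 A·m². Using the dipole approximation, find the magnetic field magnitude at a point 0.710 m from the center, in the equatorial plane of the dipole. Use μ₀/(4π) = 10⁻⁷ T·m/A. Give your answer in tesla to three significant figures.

In the equatorial plane B = (μ₀/4π)·m/r³ (half the axial value).
B = (10⁻⁷)·(0.262) / (0.710)³ = 7.320×10⁻⁸ T.

B ≈ 7.32×10⁻⁸ T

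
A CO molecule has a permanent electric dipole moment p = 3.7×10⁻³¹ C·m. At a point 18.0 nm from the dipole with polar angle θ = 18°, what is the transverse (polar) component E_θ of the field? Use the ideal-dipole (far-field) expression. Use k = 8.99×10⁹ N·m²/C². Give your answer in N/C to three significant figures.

For a dipole, E_θ = (kp sinθ)/r³.
kp/r³ = (8.99×10⁹)(3.70×10⁻³¹)/(1.80×10⁻⁸)³ = 570.4 N/C.
E_θ = 570.4·sin18° = 176.2 N/C.

E_θ ≈ 176 N/C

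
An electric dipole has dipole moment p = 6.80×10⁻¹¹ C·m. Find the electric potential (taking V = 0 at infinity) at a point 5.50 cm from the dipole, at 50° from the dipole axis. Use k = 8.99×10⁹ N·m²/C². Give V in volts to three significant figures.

The dipole potential is V = kp cosθ / r².
V = (8.99×10⁹)(6.80×10⁻¹¹)·cos50° / (0.0550)² = 129.9 V.

V ≈ 130 V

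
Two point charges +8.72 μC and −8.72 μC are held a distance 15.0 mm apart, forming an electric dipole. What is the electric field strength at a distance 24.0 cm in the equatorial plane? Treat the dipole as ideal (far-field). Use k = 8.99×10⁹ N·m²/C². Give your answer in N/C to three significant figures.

Dipole moment p = qd = (8.72×10⁻⁶ C)(0.0150 m) = 1.308×10⁻⁷ C·m.
In the equatorial plane E = kp/r³.
E = (8.99×10⁹)(1.308×10⁻⁷) / (0.240)³ = 8.506×10⁴ N/C.

E ≈ 8.51×10⁴ N/C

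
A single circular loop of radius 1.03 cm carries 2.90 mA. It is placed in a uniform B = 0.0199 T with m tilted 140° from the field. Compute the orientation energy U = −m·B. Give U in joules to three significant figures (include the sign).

U ≈ 1.47×10⁻⁸ J

Magnetic moment m = IA = Iπa² = (0.00290)·π·(0.0103)² = 9.665×10⁻⁷ A·m².
U = −m·B = −mB cosθ.
U = −(9.665×10⁻⁷)(0.0199)·cos140° = 1.473×10⁻⁸ J.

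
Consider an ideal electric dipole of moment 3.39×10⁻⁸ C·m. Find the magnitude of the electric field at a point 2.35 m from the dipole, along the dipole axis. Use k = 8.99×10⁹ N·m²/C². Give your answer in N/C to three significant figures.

On the dipole axis E = 2kp/r³.
E = 2·(8.99×10⁹)(3.39×10⁻⁸) / (2.35)³ = 46.97 N/C.

E ≈ 47.0 N/C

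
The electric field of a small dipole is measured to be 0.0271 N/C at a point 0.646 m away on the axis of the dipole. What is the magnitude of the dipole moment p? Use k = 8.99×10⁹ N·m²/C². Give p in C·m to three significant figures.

p ≈ 4.06×10⁻¹³ C·m

On axis E = 2kp/r³, so p = Er³/(2k).
p = (0.0271)·(0.646)³ / (2·8.99×10⁹) = 4.063×10⁻¹³ C·m.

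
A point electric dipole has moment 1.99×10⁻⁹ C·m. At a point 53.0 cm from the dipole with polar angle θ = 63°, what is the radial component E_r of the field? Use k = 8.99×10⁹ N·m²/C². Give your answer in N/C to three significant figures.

For a dipole, E_r = (2kp cosθ)/r³.
kp/r³ = (8.99×10⁹)(1.99×10⁻⁹)/(0.530)³ = 120.2 N/C.
E_r = 2·120.2·cos63° = 109.1 N/C.

E_r ≈ 109 N/C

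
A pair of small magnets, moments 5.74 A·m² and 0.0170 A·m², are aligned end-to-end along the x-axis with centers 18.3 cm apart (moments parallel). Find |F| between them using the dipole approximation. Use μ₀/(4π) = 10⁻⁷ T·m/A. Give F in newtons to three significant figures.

On-axis B of dipole 1: B = (μ₀/4π)·2m₁/r³. Force on dipole 2: F = m₂·dB/dr.
dB/dr = −(μ₀/4π)·6m₁/r⁴, so |F| = (μ₀/4π)·6m₁m₂/r⁴.
F = 6(10⁻⁷)(5.74)(0.0170)/(0.183)⁴ = 5.220×10⁻⁵ N.

F ≈ 5.22×10⁻⁵ N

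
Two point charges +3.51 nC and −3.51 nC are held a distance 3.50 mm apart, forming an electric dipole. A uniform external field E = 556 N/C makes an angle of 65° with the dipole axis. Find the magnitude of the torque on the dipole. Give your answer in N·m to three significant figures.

τ ≈ 6.19×10⁻⁹ N·m

Dipole moment p = qd = (3.51×10⁻⁹ C)(0.00350 m) = 1.229×10⁻¹¹ C·m.
Torque on an electric dipole: τ = pE sinθ.
τ = (1.229×10⁻¹¹)(556)·sin65° = 6.193×10⁻⁹ N·m.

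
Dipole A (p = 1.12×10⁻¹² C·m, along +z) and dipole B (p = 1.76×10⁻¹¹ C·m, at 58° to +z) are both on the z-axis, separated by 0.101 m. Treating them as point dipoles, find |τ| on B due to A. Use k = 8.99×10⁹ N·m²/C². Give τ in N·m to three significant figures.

The second dipole sits on the axis of the first, so the field there is axial: E₁ = 2kp₁/r³ along +z.
E₁ = 2(8.99×10⁹)(1.12×10⁻¹²)/(0.101)³ = 19.55 N/C.
Torque on the second dipole: τ = p₂ E₁ sinθ.
τ = (1.76×10⁻¹¹)(19.55)·sin58° = 2.917×10⁻¹⁰ N·m.

τ ≈ 2.92×10⁻¹⁰ N·m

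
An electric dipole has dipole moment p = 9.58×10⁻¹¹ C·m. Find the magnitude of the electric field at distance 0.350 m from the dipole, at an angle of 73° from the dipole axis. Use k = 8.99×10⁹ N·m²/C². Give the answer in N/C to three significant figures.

At angle θ the dipole field magnitude is E = (kp/r³)·√(1 + 3cos²θ).
kp/r³ = (8.99×10⁹)(9.58×10⁻¹¹) / (0.350)³ = 20.09 N/C.
√(1 + 3cos²73°) = √(1 + 3·0.0855) = √1.2564 ≈ 1.1209.
E ≈ 20.09 × 1.121 = 22.52 N/C.

E ≈ 22.5 N/C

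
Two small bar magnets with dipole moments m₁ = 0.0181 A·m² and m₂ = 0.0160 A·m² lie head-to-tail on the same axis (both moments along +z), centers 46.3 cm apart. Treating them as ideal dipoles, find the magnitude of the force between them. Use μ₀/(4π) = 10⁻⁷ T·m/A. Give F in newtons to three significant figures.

On-axis B of dipole 1: B = (μ₀/4π)·2m₁/r³. Force on dipole 2: F = m₂·dB/dr.
dB/dr = −(μ₀/4π)·6m₁/r⁴, so |F| = (μ₀/4π)·6m₁m₂/r⁴.
F = 6(10⁻⁷)(0.0181)(0.0160)/(0.463)⁴ = 3.781×10⁻⁹ N.

F ≈ 3.78×10⁻⁹ N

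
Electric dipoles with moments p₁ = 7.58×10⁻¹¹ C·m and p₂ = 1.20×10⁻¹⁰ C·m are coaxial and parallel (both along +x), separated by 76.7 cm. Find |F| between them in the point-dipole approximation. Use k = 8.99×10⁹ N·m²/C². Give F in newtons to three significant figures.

F ≈ 1.42×10⁻⁹ N

On-axis field of dipole 1 at distance r: E = 2kp₁/r³. Force on dipole 2 is F = p₂·dE/dr (gradient along axis).
dE/dr = −6kp₁/r⁴, so |F| = 6kp₁p₂/r⁴ (attractive for aligned moments).
F = 6(8.99×10⁹)(7.58×10⁻¹¹)(1.20×10⁻¹⁰)/(0.767)⁴ = 1.418×10⁻⁹ N.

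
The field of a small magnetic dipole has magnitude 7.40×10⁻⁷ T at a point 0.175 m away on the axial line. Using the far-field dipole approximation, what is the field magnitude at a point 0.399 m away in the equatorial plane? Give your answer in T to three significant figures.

Dipole fields scale as 1/r³ in the far field.
The axial field is twice the equatorial field at the same r, so the geometry factor is 1/2.
B₂ = B₁ · (1/2) · (r₁/r₂)³ = 7.40×10⁻⁷ · 0.5 · (0.175/0.399)³.
(r₁/r₂)³ = (0.4386)³ = 0.08437.
B₂ ≈ 3.122×10⁻⁸ T.

B ≈ 3.12×10⁻⁸ T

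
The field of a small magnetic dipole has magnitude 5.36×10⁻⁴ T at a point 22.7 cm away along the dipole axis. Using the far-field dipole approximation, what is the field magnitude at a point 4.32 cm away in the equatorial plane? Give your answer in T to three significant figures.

Dipole fields scale as 1/r³ in the far field.
The axial field is twice the equatorial field at the same r, so the geometry factor is 1/2.
B₂ = B₁ · (1/2) · (r₁/r₂)³ = 5.36×10⁻⁴ · 0.5 · (22.7/4.32)³.
(r₁/r₂)³ = (5.255)³ = 145.1.
B₂ ≈ 0.03888 T.

B ≈ 0.0389 T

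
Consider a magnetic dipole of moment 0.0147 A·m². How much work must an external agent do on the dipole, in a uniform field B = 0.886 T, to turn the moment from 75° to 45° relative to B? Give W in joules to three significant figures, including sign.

W ≈ -0.00584 J

W_ext = ΔU = −mB cosθ₂ + mB cosθ₁ = mB(cosθ₁ − cosθ₂).
W = (0.0147)(0.886)·(cos75° − cos45°) = (0.01302)·(-0.4483) = -0.005839 J.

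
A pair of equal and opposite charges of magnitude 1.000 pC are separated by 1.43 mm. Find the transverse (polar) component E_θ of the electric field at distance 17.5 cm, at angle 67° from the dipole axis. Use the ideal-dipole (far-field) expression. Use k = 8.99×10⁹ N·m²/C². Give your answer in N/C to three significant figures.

E_θ ≈ 0.00221 N/C

Dipole moment p = qd = (1.00×10⁻¹² C)(0.00143 m) = 1.43×10⁻¹⁵ C·m.
For a dipole, E_θ = (kp sinθ)/r³.
kp/r³ = (8.99×10⁹)(1.43×10⁻¹⁵)/(0.175)³ = 0.002399 N/C.
E_θ = 0.002399·sin67° = 0.002208 N/C.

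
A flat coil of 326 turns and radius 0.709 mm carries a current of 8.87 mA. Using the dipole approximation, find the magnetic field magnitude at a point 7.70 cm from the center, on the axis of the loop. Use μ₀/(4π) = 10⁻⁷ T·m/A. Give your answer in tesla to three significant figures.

B ≈ 2.00×10⁻⁹ T

m = NIA = NIπa² = 326·(0.00887)·π·(7.09×10⁻⁴)² = 4.567×10⁻⁶ A·m².
On axis B = (μ₀/4π)·2m/r³.
B = 2·(10⁻⁷)·(4.567×10⁻⁶) / (0.0770)³ = 2.001×10⁻⁹ T.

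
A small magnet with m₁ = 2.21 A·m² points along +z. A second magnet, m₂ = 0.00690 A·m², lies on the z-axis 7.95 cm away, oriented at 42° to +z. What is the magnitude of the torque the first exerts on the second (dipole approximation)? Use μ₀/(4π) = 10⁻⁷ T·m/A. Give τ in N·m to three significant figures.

Dipole B is on the axis of dipole A, so B₁ there is axial: B₁ = (μ₀/4π)·2m₁/r³ along +z.
B₁ = 2(10⁻⁷)(2.21)/(0.0795)³ = 8.797×10⁻⁴ T.
τ = m₂ B₁ sinθ.
τ = (0.00690)(8.797×10⁻⁴)·sin42° = 4.061×10⁻⁶ N·m.

τ ≈ 4.06×10⁻⁶ N·m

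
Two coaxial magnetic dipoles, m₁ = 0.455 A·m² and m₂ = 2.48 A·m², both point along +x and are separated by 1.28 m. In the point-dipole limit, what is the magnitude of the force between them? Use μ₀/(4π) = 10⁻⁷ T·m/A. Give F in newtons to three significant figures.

On-axis B of dipole 1: B = (μ₀/4π)·2m₁/r³. Force on dipole 2: F = m₂·dB/dr.
dB/dr = −(μ₀/4π)·6m₁/r⁴, so |F| = (μ₀/4π)·6m₁m₂/r⁴.
F = 6(10⁻⁷)(0.455)(2.48)/(1.28)⁴ = 2.522×10⁻⁷ N.

F ≈ 2.52×10⁻⁷ N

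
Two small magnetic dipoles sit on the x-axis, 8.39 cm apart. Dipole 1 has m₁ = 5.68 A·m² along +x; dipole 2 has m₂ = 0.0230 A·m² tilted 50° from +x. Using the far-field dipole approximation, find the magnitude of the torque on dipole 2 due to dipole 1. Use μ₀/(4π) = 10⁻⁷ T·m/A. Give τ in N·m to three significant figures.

Dipole B is on the axis of dipole A, so B₁ there is axial: B₁ = (μ₀/4π)·2m₁/r³ along +x.
B₁ = 2(10⁻⁷)(5.68)/(0.0839)³ = 0.001924 T.
τ = m₂ B₁ sinθ.
τ = (0.0230)(0.001924)·sin50° = 3.389×10⁻⁵ N·m.

τ ≈ 3.39×10⁻⁵ N·m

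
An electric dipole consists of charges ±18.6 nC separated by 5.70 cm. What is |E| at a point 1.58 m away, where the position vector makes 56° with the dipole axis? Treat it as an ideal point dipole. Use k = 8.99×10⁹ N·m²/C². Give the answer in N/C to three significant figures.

Dipole moment p = qd = (1.86×10⁻⁸ C)(0.0570 m) = 1.06×10⁻⁹ C·m.
At angle θ the dipole field magnitude is E = (kp/r³)·√(1 + 3cos²θ).
kp/r³ = (8.99×10⁹)(1.06×10⁻⁹) / (1.58)³ = 2.416 N/C.
√(1 + 3cos²56°) = √(1 + 3·0.3127) = √1.9381 ≈ 1.3922.
E ≈ 2.416 × 1.392 = 3.363 N/C.

E ≈ 3.36 N/C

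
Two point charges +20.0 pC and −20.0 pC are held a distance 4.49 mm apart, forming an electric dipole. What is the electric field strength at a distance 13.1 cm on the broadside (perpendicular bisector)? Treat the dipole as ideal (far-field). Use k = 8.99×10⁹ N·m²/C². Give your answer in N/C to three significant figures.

Dipole moment p = qd = (2.00×10⁻¹¹ C)(0.00449 m) = 8.98×10⁻¹⁴ C·m.
In the equatorial plane E = kp/r³.
E = (8.99×10⁹)(8.98×10⁻¹⁴) / (0.131)³ = 0.3591 N/C.

E ≈ 0.359 N/C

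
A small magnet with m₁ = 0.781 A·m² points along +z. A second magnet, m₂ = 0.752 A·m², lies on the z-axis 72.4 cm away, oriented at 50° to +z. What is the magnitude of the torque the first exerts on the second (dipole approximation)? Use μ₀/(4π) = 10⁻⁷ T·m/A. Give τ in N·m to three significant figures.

τ ≈ 2.37×10⁻⁷ N·m

Dipole B is on the axis of dipole A, so B₁ there is axial: B₁ = (μ₀/4π)·2m₁/r³ along +z.
B₁ = 2(10⁻⁷)(0.781)/(0.724)³ = 4.116×10⁻⁷ T.
τ = m₂ B₁ sinθ.
τ = (0.752)(4.116×10⁻⁷)·sin50° = 2.371×10⁻⁷ N·m.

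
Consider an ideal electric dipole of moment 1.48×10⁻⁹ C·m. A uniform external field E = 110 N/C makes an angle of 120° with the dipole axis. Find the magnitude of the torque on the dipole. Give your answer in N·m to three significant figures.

τ ≈ 1.41×10⁻⁷ N·m

Torque on an electric dipole: τ = pE sinθ.
τ = (1.48×10⁻⁹)(110)·sin120° = 1.410×10⁻⁷ N·m.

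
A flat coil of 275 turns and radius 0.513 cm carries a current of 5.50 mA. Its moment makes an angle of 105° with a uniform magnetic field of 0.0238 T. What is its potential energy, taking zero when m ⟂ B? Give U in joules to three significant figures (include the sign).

m = NIA = NIπa² = 275·(0.00550)·π·(0.00513)² = 1.25×10⁻⁴ A·m².
U = −m·B = −mB cosθ.
U = −(1.25×10⁻⁴)(0.0238)·cos105° = 7.700×10⁻⁷ J.

U ≈ 7.70×10⁻⁷ J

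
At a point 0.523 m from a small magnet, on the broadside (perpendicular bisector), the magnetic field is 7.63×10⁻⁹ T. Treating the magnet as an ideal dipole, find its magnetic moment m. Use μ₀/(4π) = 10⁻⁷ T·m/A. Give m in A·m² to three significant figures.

In the equatorial plane B = (μ₀/4π)·m/r³, so m = Br³·4π/(μ₀).
m = (7.63×10⁻⁹)·(0.523)³ / (10⁻⁷) = 0.01092 A·m².

m ≈ 0.0109 A·m²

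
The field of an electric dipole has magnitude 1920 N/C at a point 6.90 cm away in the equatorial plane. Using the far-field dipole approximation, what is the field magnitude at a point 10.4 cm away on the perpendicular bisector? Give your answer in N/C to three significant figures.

Dipole fields scale as 1/r³ in the far field; the geometry is the same at both points.
E₂ = E₁ · (r₁/r₂)³ = 1920 · (6.90/10.4)³.
(r₁/r₂)³ = (0.6635)³ = 0.292.
E₂ ≈ 560.7 N/C.

E ≈ 561 N/C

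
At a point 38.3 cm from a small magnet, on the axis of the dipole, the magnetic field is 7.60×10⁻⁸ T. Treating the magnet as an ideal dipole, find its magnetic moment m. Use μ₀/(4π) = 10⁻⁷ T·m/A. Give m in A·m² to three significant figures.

m ≈ 0.0213 A·m²

On axis B = (μ₀/4π)·2m/r³, so m = Br³·4π/(μ₀·2).
m = (7.60×10⁻⁸)·(0.383)³ / (2·10⁻⁷) = 0.02135 A·m².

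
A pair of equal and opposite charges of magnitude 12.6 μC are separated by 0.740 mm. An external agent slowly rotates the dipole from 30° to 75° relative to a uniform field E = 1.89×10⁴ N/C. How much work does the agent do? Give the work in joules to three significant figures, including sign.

Dipole moment p = qd = (1.26×10⁻⁵ C)(7.40×10⁻⁴ m) = 9.324×10⁻⁹ C·m.
W_ext = ΔU = U(θ₂) − U(θ₁) = −pE cosθ₂ − (−pE cosθ₁) = pE(cosθ₁ − cosθ₂).
W = (9.324×10⁻⁹)(1.89×10⁴)·(cos30° − cos75°) = (1.762×10⁻⁴)·(+0.6072) = 1.070×10⁻⁴ J.

W ≈ 1.07×10⁻⁴ J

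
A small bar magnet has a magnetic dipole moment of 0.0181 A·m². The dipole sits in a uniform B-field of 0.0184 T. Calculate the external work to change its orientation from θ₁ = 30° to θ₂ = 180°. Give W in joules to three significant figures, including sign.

W_ext = ΔU = −mB cosθ₂ + mB cosθ₁ = mB(cosθ₁ − cosθ₂).
W = (0.0181)(0.0184)·(cos30° − cos180°) = (3.330×10⁻⁴)·(+1.8660) = 6.215×10⁻⁴ J.

W ≈ 6.21×10⁻⁴ J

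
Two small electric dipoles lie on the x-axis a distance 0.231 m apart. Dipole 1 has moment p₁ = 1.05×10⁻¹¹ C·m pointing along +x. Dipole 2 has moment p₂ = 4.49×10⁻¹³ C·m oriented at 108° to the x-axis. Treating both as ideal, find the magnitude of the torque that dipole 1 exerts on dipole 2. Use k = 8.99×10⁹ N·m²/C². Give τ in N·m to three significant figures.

τ ≈ 6.54×10⁻¹² N·m

The second dipole sits on the axis of the first, so the field there is axial: E₁ = 2kp₁/r³ along +x.
E₁ = 2(8.99×10⁹)(1.05×10⁻¹¹)/(0.231)³ = 15.32 N/C.
Torque on the second dipole: τ = p₂ E₁ sinθ.
τ = (4.49×10⁻¹³)(15.32)·sin108° = 6.540×10⁻¹² N·m.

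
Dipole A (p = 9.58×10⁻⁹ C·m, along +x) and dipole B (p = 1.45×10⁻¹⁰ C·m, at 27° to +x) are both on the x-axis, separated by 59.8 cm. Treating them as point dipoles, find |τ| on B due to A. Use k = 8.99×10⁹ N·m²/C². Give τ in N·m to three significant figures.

τ ≈ 5.30×10⁻⁸ N·m

The second dipole sits on the axis of the first, so the field there is axial: E₁ = 2kp₁/r³ along +x.
E₁ = 2(8.99×10⁹)(9.58×10⁻⁹)/(0.598)³ = 805.5 N/C.
Torque on the second dipole: τ = p₂ E₁ sinθ.
τ = (1.45×10⁻¹⁰)(805.5)·sin27° = 5.302×10⁻⁸ N·m.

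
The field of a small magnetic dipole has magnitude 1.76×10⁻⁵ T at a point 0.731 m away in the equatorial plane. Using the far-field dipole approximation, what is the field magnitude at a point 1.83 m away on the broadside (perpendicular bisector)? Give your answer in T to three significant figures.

B ≈ 1.12×10⁻⁶ T

Dipole fields scale as 1/r³ in the far field; the geometry is the same at both points.
B₂ = B₁ · (r₁/r₂)³ = 1.76×10⁻⁵ · (0.731/1.83)³.
(r₁/r₂)³ = (0.3995)³ = 0.06374.
B₂ ≈ 1.122×10⁻⁶ T.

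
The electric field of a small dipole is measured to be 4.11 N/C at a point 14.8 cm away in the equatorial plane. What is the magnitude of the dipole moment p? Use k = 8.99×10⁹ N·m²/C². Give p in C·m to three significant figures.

p ≈ 1.48×10⁻¹² C·m

In the equatorial plane E = kp/r³, so p = Er³/(k).
p = (4.11)·(0.148)³ / (8.99×10⁹) = 1.482×10⁻¹² C·m.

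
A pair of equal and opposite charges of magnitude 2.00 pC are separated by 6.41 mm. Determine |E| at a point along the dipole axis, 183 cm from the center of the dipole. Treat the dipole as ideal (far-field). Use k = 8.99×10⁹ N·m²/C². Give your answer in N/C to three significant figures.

E ≈ 3.76×10⁻⁵ N/C

Dipole moment p = qd = (2.00×10⁻¹² C)(0.00641 m) = 1.282×10⁻¹⁴ C·m.
On the dipole axis E = 2kp/r³.
E = 2·(8.99×10⁹)(1.282×10⁻¹⁴) / (1.83)³ = 3.761×10⁻⁵ N/C.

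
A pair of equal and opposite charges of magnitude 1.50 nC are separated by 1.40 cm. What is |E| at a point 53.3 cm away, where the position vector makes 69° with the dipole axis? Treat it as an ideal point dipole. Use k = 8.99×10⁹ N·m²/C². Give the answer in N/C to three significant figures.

E ≈ 1.47 N/C

Dipole moment p = qd = (1.50×10⁻⁹ C)(0.0140 m) = 2.10×10⁻¹¹ C·m.
At angle θ the dipole field magnitude is E = (kp/r³)·√(1 + 3cos²θ).
kp/r³ = (8.99×10⁹)(2.10×10⁻¹¹) / (0.533)³ = 1.247 N/C.
√(1 + 3cos²69°) = √(1 + 3·0.1284) = √1.3853 ≈ 1.1770.
E ≈ 1.247 × 1.177 = 1.467 N/C.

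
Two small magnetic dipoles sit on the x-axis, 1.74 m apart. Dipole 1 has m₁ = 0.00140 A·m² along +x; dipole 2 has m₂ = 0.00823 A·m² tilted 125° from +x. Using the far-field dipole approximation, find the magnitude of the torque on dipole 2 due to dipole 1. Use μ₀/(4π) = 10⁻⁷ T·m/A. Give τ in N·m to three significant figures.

τ ≈ 3.58×10⁻¹³ N·m

Dipole B is on the axis of dipole A, so B₁ there is axial: B₁ = (μ₀/4π)·2m₁/r³ along +x.
B₁ = 2(10⁻⁷)(0.00140)/(1.74)³ = 5.315×10⁻¹¹ T.
τ = m₂ B₁ sinθ.
τ = (0.00823)(5.315×10⁻¹¹)·sin125° = 3.583×10⁻¹³ N·m.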